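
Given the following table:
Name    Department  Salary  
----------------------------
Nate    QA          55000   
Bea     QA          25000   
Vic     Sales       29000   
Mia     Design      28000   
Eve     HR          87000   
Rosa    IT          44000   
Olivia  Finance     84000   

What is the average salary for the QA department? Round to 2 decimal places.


QA department members:
  Nate: 55000
  Bea: 25000
Sum = 80000
Count = 2
Average = 80000 / 2 = 40000.00

ANSWER: 40000.00


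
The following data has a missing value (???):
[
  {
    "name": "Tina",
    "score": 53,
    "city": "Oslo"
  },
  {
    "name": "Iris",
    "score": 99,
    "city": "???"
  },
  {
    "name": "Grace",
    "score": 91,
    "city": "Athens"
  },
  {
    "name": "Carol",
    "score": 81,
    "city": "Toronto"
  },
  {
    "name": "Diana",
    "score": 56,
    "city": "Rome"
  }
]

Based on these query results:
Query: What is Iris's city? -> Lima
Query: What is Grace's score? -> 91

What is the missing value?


The missing value is Iris's city
From query: Iris's city = Lima

ANSWER: Lima


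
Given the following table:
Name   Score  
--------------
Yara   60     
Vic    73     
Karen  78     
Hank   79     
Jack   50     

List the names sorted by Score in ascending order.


Sorting by Score (ascending):
  Jack: 50
  Yara: 60
  Vic: 73
  Karen: 78
  Hank: 79


ANSWER: Jack, Yara, Vic, Karen, Hank


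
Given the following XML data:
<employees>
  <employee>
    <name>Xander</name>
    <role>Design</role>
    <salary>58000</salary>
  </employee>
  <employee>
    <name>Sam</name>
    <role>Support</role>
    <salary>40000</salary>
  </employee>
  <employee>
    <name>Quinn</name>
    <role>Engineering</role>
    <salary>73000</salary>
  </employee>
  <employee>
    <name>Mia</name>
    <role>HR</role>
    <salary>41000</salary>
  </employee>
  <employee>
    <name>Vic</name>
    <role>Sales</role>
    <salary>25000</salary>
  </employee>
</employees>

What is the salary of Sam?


Searching for <employee> with <name>Sam</name>
Found at position 2
<salary>40000</salary>

ANSWER: 40000


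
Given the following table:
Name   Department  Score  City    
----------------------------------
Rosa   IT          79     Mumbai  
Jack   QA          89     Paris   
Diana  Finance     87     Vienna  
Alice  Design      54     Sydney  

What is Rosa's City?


Row 1: Rosa
City = Mumbai

ANSWER: Mumbai


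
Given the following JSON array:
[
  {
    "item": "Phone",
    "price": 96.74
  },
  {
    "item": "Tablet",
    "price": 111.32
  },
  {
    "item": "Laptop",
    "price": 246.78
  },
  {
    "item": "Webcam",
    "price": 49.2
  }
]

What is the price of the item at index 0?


Array index 0 -> Phone
price = 96.74

ANSWER: 96.74


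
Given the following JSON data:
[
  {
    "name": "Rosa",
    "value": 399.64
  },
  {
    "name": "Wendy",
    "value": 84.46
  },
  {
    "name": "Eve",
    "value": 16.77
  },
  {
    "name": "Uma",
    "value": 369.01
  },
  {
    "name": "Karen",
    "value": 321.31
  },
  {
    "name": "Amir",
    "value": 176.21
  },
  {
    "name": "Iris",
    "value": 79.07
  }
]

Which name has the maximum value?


Comparing values:
  Rosa: 399.64
  Wendy: 84.46
  Eve: 16.77
  Uma: 369.01
  Karen: 321.31
  Amir: 176.21
  Iris: 79.07
Maximum: Rosa (399.64)

ANSWER: Rosa


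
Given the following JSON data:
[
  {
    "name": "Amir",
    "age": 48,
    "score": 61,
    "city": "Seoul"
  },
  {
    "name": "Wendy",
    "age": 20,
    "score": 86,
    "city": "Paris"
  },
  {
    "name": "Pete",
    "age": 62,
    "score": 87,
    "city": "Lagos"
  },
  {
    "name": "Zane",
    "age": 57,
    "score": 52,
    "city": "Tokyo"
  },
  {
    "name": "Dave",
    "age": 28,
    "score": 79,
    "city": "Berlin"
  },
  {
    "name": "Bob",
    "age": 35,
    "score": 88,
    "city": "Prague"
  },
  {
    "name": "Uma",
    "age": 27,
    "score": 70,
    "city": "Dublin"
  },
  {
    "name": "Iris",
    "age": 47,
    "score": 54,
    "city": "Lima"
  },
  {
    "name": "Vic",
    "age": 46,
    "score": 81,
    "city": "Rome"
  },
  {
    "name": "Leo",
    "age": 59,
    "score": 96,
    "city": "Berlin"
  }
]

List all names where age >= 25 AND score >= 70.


Checking both conditions:
  Amir (age=48, score=61) -> no
  Wendy (age=20, score=86) -> no
  Pete (age=62, score=87) -> YES
  Zane (age=57, score=52) -> no
  Dave (age=28, score=79) -> YES
  Bob (age=35, score=88) -> YES
  Uma (age=27, score=70) -> YES
  Iris (age=47, score=54) -> no
  Vic (age=46, score=81) -> YES
  Leo (age=59, score=96) -> YES


ANSWER: Pete, Dave, Bob, Uma, Vic, Leo


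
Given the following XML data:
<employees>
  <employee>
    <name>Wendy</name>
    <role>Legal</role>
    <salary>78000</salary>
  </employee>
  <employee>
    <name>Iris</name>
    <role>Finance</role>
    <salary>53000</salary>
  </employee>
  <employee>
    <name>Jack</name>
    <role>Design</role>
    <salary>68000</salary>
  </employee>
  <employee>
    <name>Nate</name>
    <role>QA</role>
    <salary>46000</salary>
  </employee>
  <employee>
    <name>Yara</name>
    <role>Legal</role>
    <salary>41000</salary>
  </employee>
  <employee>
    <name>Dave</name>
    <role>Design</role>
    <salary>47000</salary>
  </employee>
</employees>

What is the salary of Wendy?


Searching for <employee> with <name>Wendy</name>
Found at position 1
<salary>78000</salary>

ANSWER: 78000


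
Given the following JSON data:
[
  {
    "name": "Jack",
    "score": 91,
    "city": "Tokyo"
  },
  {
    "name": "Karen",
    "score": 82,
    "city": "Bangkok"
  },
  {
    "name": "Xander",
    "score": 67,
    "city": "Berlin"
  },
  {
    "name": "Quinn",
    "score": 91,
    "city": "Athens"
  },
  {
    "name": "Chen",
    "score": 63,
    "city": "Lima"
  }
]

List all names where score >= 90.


Filtering records where score >= 90:
  Jack (score=91) -> YES
  Karen (score=82) -> no
  Xander (score=67) -> no
  Quinn (score=91) -> YES
  Chen (score=63) -> no


ANSWER: Jack, Quinn


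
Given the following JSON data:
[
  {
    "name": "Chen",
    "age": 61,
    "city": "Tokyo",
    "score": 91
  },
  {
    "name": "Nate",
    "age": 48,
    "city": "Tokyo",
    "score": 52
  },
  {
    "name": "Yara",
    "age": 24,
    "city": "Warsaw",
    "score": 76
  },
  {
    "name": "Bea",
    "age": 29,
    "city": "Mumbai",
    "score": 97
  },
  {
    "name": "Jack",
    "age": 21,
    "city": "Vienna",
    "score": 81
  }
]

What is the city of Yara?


Looking up record where name = Yara
Record index: 2
Field 'city' = Warsaw

ANSWER: Warsaw


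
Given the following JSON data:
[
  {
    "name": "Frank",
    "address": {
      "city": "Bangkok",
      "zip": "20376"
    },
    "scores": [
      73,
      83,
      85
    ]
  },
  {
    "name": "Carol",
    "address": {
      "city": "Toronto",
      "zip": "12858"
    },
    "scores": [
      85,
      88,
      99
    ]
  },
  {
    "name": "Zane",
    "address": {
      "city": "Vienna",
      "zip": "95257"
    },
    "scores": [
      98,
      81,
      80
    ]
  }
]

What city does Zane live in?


Path: records[2].address.city
Value: Vienna

ANSWER: Vienna


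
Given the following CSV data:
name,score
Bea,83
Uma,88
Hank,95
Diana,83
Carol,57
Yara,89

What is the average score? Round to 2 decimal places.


Scores: 83, 88, 95, 83, 57, 89
Sum = 495
Count = 6
Average = 495 / 6 = 82.50

ANSWER: 82.50


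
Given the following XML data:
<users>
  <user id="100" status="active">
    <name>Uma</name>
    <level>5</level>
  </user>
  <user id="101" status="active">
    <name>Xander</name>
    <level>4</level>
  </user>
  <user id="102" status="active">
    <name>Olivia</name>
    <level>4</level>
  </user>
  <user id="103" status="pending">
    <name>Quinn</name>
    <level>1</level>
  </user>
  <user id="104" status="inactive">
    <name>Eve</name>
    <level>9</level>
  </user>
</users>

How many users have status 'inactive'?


Counting users with status='inactive':
  Eve (id=104) -> MATCH
Count: 1

ANSWER: 1


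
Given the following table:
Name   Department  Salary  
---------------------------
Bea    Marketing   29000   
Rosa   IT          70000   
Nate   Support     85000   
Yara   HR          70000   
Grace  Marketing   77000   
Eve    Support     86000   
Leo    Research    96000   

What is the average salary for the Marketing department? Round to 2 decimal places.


Marketing department members:
  Bea: 29000
  Grace: 77000
Sum = 106000
Count = 2
Average = 106000 / 2 = 53000.00

ANSWER: 53000.00


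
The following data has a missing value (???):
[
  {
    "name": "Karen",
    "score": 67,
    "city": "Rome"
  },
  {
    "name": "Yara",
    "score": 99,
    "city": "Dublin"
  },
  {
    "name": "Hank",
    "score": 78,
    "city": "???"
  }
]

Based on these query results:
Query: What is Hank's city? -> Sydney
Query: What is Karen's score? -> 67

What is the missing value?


The missing value is Hank's city
From query: Hank's city = Sydney

ANSWER: Sydney


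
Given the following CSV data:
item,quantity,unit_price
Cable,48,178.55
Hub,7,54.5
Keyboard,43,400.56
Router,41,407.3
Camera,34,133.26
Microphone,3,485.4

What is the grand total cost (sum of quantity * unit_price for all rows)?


Computing row totals:
  Cable: 48 * 178.55 = 8570.4
  Hub: 7 * 54.5 = 381.5
  Keyboard: 43 * 400.56 = 17224.08
  Router: 41 * 407.3 = 16699.3
  Camera: 34 * 133.26 = 4530.84
  Microphone: 3 * 485.4 = 1456.2
Grand total = 8570.4 + 381.5 + 17224.08 + 16699.3 + 4530.84 + 1456.2 = 48862.32

ANSWER: 48862.32


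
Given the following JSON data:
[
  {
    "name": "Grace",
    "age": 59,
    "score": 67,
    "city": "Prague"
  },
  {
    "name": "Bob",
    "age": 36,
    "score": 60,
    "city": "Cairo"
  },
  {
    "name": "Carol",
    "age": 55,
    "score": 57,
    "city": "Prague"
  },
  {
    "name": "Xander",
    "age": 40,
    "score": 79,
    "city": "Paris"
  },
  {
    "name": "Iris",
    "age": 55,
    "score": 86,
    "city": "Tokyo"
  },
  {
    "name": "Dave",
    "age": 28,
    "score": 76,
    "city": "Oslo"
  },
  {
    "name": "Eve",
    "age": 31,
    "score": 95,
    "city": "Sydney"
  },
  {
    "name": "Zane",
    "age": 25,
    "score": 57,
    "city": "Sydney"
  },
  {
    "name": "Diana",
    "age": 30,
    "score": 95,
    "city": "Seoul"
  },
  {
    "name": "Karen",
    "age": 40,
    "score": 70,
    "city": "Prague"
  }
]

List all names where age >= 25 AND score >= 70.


Checking both conditions:
  Grace (age=59, score=67) -> no
  Bob (age=36, score=60) -> no
  Carol (age=55, score=57) -> no
  Xander (age=40, score=79) -> YES
  Iris (age=55, score=86) -> YES
  Dave (age=28, score=76) -> YES
  Eve (age=31, score=95) -> YES
  Zane (age=25, score=57) -> no
  Diana (age=30, score=95) -> YES
  Karen (age=40, score=70) -> YES


ANSWER: Xander, Iris, Dave, Eve, Diana, Karen


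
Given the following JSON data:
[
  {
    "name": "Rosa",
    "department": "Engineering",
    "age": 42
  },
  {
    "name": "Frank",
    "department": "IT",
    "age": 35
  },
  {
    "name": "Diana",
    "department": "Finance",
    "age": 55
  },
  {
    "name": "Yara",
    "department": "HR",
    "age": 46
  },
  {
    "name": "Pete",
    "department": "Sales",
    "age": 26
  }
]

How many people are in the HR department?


Scanning records for department = HR
  Record 3: Yara
Count: 1

ANSWER: 1


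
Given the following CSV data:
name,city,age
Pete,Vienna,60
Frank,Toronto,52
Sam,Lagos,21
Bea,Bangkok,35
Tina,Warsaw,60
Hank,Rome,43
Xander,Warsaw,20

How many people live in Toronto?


Scanning city column for 'Toronto':
  Row 2: Frank -> MATCH
Total matches: 1

ANSWER: 1


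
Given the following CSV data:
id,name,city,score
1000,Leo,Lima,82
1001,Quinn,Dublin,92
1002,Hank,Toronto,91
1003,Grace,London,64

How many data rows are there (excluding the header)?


Counting rows (excluding header):
Header: id,name,city,score
Data rows: 4

ANSWER: 4


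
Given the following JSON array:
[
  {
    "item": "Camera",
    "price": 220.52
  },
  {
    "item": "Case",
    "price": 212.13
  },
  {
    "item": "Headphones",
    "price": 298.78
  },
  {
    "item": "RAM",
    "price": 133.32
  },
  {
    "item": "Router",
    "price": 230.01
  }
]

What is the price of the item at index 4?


Array index 4 -> Router
price = 230.01

ANSWER: 230.01


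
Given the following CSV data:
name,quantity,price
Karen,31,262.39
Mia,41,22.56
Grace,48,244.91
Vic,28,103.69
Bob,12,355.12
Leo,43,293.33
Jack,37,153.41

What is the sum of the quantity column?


Values in 'quantity' column:
  Row 1: 31
  Row 2: 41
  Row 3: 48
  Row 4: 28
  Row 5: 12
  Row 6: 43
  Row 7: 37
Sum = 31 + 41 + 48 + 28 + 12 + 43 + 37 = 240

ANSWER: 240


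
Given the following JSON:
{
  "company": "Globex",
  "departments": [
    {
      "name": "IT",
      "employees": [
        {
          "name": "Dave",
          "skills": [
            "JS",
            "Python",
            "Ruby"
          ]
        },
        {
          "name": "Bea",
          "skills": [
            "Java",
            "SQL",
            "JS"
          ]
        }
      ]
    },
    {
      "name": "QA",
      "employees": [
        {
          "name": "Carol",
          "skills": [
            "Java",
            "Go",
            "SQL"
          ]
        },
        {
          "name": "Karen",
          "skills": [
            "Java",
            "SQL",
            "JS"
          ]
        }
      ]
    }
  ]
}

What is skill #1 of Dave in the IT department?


Path: departments[0].employees[0].skills[0]
Value: JS

ANSWER: JS


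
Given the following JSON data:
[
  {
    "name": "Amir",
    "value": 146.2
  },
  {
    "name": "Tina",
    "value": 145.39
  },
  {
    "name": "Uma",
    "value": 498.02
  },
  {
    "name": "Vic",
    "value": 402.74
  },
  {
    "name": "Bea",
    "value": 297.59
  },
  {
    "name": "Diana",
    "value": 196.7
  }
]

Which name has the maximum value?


Comparing values:
  Amir: 146.2
  Tina: 145.39
  Uma: 498.02
  Vic: 402.74
  Bea: 297.59
  Diana: 196.7
Maximum: Uma (498.02)

ANSWER: Uma


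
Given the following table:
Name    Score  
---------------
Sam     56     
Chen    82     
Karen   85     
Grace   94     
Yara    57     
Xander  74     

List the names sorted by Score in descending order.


Sorting by Score (descending):
  Grace: 94
  Karen: 85
  Chen: 82
  Xander: 74
  Yara: 57
  Sam: 56


ANSWER: Grace, Karen, Chen, Xander, Yara, Sam


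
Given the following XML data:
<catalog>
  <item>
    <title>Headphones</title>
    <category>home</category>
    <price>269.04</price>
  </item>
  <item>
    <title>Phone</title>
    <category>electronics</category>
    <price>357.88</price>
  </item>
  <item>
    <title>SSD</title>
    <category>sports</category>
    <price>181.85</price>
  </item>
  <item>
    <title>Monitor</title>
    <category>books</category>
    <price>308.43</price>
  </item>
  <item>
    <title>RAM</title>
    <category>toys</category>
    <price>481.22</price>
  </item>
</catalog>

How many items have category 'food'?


Scanning <item> elements for <category>food</category>:
Count: 0

ANSWER: 0


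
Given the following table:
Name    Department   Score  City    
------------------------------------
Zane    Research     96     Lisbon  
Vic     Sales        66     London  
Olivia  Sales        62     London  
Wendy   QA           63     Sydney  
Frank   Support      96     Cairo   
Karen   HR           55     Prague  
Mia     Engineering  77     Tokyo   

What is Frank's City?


Row 5: Frank
City = Cairo

ANSWER: Cairo


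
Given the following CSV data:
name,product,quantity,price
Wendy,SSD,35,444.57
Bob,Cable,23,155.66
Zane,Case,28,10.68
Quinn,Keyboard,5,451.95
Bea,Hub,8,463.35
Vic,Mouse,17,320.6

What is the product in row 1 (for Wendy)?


Row 1: Wendy
Column 'product' = SSD

ANSWER: SSD


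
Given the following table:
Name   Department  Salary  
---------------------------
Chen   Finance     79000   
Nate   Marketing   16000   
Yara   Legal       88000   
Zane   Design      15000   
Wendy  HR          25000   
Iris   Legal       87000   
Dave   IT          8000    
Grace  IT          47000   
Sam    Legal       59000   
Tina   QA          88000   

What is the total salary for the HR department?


HR department members:
  Wendy: 25000
Total = 25000 = 25000

ANSWER: 25000


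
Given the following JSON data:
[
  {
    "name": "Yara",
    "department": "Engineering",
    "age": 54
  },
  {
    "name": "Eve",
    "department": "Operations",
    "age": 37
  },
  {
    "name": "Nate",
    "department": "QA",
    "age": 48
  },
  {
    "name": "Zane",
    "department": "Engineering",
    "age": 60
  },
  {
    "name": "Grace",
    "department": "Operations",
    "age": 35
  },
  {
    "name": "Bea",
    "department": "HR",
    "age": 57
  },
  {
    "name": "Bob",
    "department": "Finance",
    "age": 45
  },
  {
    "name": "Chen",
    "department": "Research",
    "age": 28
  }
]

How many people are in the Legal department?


Scanning records for department = Legal
  No matches found
Count: 0

ANSWER: 0


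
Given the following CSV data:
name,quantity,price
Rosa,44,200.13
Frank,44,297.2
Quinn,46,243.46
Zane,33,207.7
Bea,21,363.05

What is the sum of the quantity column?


Values in 'quantity' column:
  Row 1: 44
  Row 2: 44
  Row 3: 46
  Row 4: 33
  Row 5: 21
Sum = 44 + 44 + 46 + 33 + 21 = 188

ANSWER: 188


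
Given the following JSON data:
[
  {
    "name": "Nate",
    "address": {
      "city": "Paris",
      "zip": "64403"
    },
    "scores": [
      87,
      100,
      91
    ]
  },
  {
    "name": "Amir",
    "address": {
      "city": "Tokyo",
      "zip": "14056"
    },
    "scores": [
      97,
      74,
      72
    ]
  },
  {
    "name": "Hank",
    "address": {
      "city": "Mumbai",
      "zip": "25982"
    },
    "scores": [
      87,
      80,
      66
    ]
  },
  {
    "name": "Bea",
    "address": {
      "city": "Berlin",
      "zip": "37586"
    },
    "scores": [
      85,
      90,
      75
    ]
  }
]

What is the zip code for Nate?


Path: records[0].address.zip
Value: 64403

ANSWER: 64403


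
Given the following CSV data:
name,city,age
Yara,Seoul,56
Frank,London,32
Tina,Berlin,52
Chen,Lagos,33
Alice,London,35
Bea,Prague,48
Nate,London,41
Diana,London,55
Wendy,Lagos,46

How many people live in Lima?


Scanning city column for 'Lima':
Total matches: 0

ANSWER: 0


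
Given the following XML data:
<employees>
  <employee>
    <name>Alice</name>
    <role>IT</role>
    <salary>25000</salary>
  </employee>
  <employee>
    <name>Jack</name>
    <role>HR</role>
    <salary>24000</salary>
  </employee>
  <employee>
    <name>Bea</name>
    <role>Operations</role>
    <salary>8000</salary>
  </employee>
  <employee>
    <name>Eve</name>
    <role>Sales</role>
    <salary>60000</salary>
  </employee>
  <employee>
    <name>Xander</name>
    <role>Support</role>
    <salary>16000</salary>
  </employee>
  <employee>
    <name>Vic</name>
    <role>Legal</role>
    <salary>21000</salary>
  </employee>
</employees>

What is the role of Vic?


Searching for <employee> with <name>Vic</name>
Found at position 6
<role>Legal</role>

ANSWER: Legal


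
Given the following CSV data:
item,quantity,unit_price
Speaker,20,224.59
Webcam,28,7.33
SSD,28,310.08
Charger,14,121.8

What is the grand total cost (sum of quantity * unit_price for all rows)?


Computing row totals:
  Speaker: 20 * 224.59 = 4491.8
  Webcam: 28 * 7.33 = 205.24
  SSD: 28 * 310.08 = 8682.24
  Charger: 14 * 121.8 = 1705.2
Grand total = 4491.8 + 205.24 + 8682.24 + 1705.2 = 15084.48

ANSWER: 15084.48


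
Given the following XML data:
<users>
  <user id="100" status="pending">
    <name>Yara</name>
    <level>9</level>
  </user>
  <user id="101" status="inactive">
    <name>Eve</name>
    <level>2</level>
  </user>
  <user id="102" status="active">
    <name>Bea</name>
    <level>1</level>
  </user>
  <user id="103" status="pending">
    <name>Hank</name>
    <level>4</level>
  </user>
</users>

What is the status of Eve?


Finding user with name = Eve
user id="101" status="inactive"

ANSWER: inactive


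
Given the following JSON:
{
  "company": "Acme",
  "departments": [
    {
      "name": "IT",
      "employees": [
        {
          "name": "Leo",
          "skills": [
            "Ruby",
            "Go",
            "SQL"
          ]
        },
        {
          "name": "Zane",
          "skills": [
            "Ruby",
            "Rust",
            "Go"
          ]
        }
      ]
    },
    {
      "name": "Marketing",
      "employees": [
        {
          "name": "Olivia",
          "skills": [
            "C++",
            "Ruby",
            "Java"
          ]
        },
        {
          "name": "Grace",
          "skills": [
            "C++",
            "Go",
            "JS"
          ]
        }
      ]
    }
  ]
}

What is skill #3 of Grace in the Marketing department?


Path: departments[1].employees[1].skills[2]
Value: JS

ANSWER: JS


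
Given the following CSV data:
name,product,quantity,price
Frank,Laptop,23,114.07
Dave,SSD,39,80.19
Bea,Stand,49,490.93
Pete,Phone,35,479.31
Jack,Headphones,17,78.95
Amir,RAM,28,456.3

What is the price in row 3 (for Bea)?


Row 3: Bea
Column 'price' = 490.93

ANSWER: 490.93


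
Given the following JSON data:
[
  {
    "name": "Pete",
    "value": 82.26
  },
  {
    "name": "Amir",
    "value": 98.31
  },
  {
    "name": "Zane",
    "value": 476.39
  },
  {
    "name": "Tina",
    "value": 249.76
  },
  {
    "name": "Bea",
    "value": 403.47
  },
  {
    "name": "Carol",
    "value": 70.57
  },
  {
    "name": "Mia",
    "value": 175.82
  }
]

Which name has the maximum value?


Comparing values:
  Pete: 82.26
  Amir: 98.31
  Zane: 476.39
  Tina: 249.76
  Bea: 403.47
  Carol: 70.57
  Mia: 175.82
Maximum: Zane (476.39)

ANSWER: Zane


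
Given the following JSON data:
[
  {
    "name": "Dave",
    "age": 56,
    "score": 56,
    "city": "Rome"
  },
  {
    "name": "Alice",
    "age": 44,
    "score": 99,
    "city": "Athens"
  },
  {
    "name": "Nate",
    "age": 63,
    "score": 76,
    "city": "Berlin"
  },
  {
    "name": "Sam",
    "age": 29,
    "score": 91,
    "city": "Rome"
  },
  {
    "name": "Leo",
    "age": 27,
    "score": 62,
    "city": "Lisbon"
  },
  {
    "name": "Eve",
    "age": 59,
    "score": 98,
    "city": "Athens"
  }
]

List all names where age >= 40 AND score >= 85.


Checking both conditions:
  Dave (age=56, score=56) -> no
  Alice (age=44, score=99) -> YES
  Nate (age=63, score=76) -> no
  Sam (age=29, score=91) -> no
  Leo (age=27, score=62) -> no
  Eve (age=59, score=98) -> YES


ANSWER: Alice, Eve


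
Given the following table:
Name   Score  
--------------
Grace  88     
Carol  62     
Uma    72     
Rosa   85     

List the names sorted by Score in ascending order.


Sorting by Score (ascending):
  Carol: 62
  Uma: 72
  Rosa: 85
  Grace: 88


ANSWER: Carol, Uma, Rosa, Grace


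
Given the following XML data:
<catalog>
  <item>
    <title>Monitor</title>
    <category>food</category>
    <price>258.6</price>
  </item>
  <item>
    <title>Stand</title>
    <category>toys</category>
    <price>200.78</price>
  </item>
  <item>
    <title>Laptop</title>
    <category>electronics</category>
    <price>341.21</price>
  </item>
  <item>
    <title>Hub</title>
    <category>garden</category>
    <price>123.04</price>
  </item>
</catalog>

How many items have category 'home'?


Scanning <item> elements for <category>home</category>:
Count: 0

ANSWER: 0


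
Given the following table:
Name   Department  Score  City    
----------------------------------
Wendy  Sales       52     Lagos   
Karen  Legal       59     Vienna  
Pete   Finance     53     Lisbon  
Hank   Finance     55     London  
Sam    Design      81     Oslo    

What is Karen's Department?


Row 2: Karen
Department = Legal

ANSWER: Legal


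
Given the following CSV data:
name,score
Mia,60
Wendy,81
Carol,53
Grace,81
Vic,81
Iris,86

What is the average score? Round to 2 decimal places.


Scores: 60, 81, 53, 81, 81, 86
Sum = 442
Count = 6
Average = 442 / 6 = 73.67

ANSWER: 73.67


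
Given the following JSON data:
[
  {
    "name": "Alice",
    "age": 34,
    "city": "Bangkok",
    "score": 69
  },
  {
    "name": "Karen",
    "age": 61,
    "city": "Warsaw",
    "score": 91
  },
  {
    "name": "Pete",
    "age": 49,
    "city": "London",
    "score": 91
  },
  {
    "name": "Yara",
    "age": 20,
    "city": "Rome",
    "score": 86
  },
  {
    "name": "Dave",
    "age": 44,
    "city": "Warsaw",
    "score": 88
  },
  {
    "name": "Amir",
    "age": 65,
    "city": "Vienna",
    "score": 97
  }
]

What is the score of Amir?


Looking up record where name = Amir
Record index: 5
Field 'score' = 97

ANSWER: 97


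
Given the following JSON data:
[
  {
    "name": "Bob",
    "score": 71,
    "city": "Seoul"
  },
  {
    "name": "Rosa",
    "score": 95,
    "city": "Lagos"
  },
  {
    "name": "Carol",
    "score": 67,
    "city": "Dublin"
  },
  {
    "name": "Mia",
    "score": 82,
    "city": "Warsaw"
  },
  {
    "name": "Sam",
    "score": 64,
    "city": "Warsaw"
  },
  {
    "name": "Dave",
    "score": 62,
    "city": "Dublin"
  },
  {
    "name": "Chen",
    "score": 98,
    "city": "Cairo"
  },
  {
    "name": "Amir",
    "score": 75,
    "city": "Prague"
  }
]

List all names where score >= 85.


Filtering records where score >= 85:
  Bob (score=71) -> no
  Rosa (score=95) -> YES
  Carol (score=67) -> no
  Mia (score=82) -> no
  Sam (score=64) -> no
  Dave (score=62) -> no
  Chen (score=98) -> YES
  Amir (score=75) -> no


ANSWER: Rosa, Chen


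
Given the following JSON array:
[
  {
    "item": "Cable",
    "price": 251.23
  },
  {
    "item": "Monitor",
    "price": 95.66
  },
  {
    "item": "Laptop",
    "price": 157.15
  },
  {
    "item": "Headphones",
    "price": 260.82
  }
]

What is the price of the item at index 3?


Array index 3 -> Headphones
price = 260.82

ANSWER: 260.82


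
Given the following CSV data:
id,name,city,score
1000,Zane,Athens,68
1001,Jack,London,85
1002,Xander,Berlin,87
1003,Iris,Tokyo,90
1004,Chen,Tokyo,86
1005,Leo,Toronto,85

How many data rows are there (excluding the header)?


Counting rows (excluding header):
Header: id,name,city,score
Data rows: 6

ANSWER: 6


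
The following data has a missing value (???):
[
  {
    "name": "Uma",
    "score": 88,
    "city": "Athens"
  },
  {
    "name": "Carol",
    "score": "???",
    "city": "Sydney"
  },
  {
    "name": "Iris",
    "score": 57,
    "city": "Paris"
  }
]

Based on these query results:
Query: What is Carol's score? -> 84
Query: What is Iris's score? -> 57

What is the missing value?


The missing value is Carol's score
From query: Carol's score = 84

ANSWER: 84


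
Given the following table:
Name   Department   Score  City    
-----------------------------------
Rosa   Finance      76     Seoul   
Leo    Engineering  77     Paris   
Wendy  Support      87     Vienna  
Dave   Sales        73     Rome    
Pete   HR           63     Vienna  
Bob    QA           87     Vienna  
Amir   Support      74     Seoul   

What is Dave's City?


Row 4: Dave
City = Rome

ANSWER: Rome


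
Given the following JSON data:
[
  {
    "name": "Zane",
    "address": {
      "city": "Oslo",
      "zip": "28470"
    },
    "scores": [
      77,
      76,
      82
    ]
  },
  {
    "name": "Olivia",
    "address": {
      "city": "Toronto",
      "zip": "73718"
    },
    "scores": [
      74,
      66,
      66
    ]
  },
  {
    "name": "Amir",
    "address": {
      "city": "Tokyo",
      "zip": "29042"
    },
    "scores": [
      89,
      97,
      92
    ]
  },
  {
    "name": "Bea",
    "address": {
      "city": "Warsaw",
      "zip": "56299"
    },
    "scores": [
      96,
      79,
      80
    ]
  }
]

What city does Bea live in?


Path: records[3].address.city
Value: Warsaw

ANSWER: Warsaw


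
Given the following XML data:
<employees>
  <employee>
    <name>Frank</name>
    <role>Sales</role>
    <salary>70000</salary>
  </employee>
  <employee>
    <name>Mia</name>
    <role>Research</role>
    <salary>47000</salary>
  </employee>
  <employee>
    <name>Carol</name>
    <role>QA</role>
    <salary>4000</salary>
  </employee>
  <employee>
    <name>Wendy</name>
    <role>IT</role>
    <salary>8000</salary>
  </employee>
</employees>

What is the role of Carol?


Searching for <employee> with <name>Carol</name>
Found at position 3
<role>QA</role>

ANSWER: QA


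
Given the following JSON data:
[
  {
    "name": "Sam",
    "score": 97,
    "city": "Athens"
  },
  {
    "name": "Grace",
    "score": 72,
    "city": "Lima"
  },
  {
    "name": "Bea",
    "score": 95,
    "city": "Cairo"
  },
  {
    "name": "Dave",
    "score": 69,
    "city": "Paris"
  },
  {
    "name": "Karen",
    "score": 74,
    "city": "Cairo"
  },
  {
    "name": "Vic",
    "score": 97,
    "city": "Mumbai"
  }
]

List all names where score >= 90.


Filtering records where score >= 90:
  Sam (score=97) -> YES
  Grace (score=72) -> no
  Bea (score=95) -> YES
  Dave (score=69) -> no
  Karen (score=74) -> no
  Vic (score=97) -> YES


ANSWER: Sam, Bea, Vic


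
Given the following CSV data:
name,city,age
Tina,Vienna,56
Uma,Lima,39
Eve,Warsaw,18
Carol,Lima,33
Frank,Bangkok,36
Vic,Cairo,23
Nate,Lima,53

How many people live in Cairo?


Scanning city column for 'Cairo':
  Row 6: Vic -> MATCH
Total matches: 1

ANSWER: 1


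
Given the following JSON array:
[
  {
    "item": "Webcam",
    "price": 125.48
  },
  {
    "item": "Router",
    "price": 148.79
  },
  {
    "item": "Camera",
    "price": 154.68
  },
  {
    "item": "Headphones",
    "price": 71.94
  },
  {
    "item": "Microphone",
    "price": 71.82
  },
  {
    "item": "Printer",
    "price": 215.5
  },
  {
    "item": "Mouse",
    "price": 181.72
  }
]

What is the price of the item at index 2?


Array index 2 -> Camera
price = 154.68

ANSWER: 154.68


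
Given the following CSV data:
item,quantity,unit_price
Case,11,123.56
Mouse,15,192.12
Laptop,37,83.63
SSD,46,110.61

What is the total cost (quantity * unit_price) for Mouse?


Row: Mouse
quantity = 15
unit_price = 192.12
total = 15 * 192.12 = 2881.8

ANSWER: 2881.8


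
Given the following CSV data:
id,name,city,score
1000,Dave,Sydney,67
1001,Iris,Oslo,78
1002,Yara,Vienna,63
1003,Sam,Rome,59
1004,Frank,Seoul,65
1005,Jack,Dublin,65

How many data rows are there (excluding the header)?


Counting rows (excluding header):
Header: id,name,city,score
Data rows: 6

ANSWER: 6


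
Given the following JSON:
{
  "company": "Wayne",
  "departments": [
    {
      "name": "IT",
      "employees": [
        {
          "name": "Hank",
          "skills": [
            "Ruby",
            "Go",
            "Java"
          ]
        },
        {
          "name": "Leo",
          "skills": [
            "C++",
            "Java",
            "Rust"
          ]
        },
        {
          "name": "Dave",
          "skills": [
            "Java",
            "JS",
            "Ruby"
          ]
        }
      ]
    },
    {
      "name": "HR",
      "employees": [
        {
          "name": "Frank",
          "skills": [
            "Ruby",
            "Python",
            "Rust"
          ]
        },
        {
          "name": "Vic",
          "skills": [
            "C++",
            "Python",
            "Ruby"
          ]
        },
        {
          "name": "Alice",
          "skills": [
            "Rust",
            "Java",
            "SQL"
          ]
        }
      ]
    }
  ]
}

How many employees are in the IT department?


Path: departments[0].employees
Count: 3

ANSWER: 3


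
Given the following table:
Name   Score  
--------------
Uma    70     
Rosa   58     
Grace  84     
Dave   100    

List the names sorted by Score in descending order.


Sorting by Score (descending):
  Dave: 100
  Grace: 84
  Uma: 70
  Rosa: 58


ANSWER: Dave, Grace, Uma, Rosa


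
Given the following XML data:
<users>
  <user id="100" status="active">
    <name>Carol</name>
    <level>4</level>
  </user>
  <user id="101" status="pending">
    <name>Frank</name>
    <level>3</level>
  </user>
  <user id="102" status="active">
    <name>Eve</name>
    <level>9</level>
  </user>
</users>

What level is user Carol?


Finding user: Carol
<level>4</level>

ANSWER: 4


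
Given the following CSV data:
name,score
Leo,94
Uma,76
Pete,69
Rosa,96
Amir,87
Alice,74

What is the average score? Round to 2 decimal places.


Scores: 94, 76, 69, 96, 87, 74
Sum = 496
Count = 6
Average = 496 / 6 = 82.67

ANSWER: 82.67


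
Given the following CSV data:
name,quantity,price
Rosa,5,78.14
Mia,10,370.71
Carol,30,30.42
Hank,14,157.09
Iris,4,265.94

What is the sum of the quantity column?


Values in 'quantity' column:
  Row 1: 5
  Row 2: 10
  Row 3: 30
  Row 4: 14
  Row 5: 4
Sum = 5 + 10 + 30 + 14 + 4 = 63

ANSWER: 63


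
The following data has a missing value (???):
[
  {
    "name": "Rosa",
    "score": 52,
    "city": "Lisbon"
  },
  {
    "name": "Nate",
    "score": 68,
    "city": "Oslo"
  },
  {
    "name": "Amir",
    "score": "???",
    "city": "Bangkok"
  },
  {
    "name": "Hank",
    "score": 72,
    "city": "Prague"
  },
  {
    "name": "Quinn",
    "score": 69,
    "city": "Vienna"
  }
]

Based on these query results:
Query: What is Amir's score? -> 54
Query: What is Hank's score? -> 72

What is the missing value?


The missing value is Amir's score
From query: Amir's score = 54

ANSWER: 54


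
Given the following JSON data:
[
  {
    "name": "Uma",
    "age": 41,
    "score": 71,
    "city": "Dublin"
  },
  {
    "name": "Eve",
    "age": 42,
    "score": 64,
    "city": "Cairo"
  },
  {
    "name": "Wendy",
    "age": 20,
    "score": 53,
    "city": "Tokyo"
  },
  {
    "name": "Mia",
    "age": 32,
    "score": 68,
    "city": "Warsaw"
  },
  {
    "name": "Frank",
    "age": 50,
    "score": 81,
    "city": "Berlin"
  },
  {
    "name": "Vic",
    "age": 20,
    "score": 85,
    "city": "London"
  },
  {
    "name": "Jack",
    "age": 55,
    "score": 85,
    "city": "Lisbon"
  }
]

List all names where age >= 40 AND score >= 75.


Checking both conditions:
  Uma (age=41, score=71) -> no
  Eve (age=42, score=64) -> no
  Wendy (age=20, score=53) -> no
  Mia (age=32, score=68) -> no
  Frank (age=50, score=81) -> YES
  Vic (age=20, score=85) -> no
  Jack (age=55, score=85) -> YES


ANSWER: Frank, Jack


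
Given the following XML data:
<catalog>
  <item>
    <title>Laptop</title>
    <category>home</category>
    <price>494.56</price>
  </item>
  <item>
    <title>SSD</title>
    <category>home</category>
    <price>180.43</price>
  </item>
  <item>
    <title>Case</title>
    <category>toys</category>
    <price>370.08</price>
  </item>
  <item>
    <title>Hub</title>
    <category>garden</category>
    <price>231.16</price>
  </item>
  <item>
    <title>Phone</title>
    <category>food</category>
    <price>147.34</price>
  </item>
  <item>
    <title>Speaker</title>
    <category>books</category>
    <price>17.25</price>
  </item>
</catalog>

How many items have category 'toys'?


Scanning <item> elements for <category>toys</category>:
  Item 3: Case -> MATCH
Count: 1

ANSWER: 1


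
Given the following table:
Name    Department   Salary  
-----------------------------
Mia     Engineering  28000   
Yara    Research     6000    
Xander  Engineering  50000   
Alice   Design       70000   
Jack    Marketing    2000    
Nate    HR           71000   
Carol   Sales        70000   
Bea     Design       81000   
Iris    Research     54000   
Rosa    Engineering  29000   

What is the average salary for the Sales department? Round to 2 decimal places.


Sales department members:
  Carol: 70000
Sum = 70000
Count = 1
Average = 70000 / 1 = 70000.00

ANSWER: 70000.00


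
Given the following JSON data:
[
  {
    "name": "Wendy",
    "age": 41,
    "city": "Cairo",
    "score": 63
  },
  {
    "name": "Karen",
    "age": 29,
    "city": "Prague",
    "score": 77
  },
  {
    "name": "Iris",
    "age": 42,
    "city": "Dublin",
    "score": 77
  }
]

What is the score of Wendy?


Looking up record where name = Wendy
Record index: 0
Field 'score' = 63

ANSWER: 63


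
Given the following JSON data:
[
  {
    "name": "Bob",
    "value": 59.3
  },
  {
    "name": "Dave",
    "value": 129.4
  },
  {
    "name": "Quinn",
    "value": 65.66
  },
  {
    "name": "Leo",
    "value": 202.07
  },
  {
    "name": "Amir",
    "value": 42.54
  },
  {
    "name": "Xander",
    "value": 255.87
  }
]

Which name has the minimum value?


Comparing values:
  Bob: 59.3
  Dave: 129.4
  Quinn: 65.66
  Leo: 202.07
  Amir: 42.54
  Xander: 255.87
Minimum: Amir (42.54)

ANSWER: Amir


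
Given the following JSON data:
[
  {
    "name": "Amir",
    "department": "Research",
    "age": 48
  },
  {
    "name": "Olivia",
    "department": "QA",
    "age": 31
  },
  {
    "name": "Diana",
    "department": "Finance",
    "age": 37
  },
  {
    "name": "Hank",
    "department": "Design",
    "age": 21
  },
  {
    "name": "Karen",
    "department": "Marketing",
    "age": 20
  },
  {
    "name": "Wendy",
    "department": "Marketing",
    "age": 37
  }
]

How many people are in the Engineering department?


Scanning records for department = Engineering
  No matches found
Count: 0

ANSWER: 0


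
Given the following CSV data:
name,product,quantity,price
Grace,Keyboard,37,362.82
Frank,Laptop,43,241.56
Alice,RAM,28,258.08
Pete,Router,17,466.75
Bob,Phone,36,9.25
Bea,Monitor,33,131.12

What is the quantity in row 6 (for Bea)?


Row 6: Bea
Column 'quantity' = 33

ANSWER: 33


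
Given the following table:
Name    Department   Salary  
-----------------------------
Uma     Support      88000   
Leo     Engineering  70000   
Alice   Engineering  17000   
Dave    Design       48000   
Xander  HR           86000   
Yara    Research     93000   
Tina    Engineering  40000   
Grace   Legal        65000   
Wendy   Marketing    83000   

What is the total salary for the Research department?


Research department members:
  Yara: 93000
Total = 93000 = 93000

ANSWER: 93000


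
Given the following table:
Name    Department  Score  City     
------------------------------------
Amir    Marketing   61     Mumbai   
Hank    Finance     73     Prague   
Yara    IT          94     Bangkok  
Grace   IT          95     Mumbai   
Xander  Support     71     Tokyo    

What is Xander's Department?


Row 5: Xander
Department = Support

ANSWER: Support


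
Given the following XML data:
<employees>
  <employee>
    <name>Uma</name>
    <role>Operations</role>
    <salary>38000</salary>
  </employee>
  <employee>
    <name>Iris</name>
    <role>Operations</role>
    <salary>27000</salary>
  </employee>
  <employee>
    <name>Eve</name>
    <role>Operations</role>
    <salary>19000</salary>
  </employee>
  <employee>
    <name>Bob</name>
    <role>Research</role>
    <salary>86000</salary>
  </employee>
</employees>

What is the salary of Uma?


Searching for <employee> with <name>Uma</name>
Found at position 1
<salary>38000</salary>

ANSWER: 38000


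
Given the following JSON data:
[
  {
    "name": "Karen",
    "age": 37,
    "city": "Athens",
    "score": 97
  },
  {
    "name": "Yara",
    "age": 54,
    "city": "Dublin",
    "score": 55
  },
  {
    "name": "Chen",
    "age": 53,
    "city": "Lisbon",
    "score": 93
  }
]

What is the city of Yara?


Looking up record where name = Yara
Record index: 1
Field 'city' = Dublin

ANSWER: Dublin


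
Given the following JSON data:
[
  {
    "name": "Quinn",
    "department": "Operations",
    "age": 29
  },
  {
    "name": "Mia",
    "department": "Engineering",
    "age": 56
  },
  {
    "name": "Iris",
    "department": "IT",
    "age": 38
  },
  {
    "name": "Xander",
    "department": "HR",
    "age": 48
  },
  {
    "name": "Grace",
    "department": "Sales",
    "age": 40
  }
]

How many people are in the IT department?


Scanning records for department = IT
  Record 2: Iris
Count: 1

ANSWER: 1


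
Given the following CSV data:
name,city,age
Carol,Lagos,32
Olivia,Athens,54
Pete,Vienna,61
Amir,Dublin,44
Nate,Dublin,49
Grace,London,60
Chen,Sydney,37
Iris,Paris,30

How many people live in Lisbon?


Scanning city column for 'Lisbon':
Total matches: 0

ANSWER: 0
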